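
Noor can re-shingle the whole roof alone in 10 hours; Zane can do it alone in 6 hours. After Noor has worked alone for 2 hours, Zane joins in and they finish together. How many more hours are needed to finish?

In 2 hours Noor does 2/10 = 1/5 of the job, leaving 4/5.
Noor and Zane together work at 4/15 per hour, so finishing takes 4/5 ÷ 4/15 = 3 hours.

3 hours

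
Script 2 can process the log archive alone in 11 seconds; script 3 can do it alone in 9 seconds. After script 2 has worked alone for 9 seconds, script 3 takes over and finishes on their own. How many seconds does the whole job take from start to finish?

In 9 seconds script 2 does 9/11 of the job, leaving 2/11.
Script 3 works at 1/9 per second, so finishing takes 2/11 ÷ 1/9 = 18/11 seconds.
Total time = 9 + 18/11 = 117/11 seconds.

117/11 seconds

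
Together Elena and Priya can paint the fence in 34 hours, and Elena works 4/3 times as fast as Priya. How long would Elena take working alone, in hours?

119/2 hours

Let Priya's rate be r; then Elena's rate is (4/3)r, so together (4/3 + 1)r = (7/3)r = 1/34.
Thus r = 3/238 per hour.
Priya alone: 238/3 hours; Elena alone: 119/2 hours.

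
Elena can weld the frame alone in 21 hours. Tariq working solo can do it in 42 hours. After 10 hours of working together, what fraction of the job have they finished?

Combined rate: 1/21 + 1/42 = (2 + 1)/42 = 3/42 = 1/14 per hour.
In 10 hours they complete 10·1/14 = 5/7 of the job.

5/7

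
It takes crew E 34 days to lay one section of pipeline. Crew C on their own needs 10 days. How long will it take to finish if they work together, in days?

With two workers the combined time is the product over the sum: 34·10/(34+10) = 340/44 = 85/11 days.

85/11 days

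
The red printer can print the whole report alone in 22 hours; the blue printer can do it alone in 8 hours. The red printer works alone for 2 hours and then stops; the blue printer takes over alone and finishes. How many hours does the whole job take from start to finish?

102/11 hours

In 2 hours the red printer does 2/22 = 1/11 of the job, leaving 10/11.
The blue printer works at 1/8 per hour, so finishing takes 10/11 ÷ 1/8 = 80/11 hours.
Total time = 2 + 80/11 = 102/11 hours.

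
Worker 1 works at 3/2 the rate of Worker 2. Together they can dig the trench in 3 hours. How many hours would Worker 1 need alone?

Let Worker 2's rate be r; then Worker 1's rate is (3/2)r, so together (3/2 + 1)r = (5/2)r = 1/3.
Thus r = 2/15 per hour.
Worker 2 alone: 15/2 hours; Worker 1 alone: 5 hours.

5 hours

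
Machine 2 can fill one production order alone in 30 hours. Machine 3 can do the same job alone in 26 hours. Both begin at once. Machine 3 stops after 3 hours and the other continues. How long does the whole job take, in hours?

In the first 3 hours the combined rate is 14/195, so 14/65 of the job is done, leaving 51/65.
After Machine 3 leaves the rate is 1/30 per hour; the remaining 51/65 takes 306/13 hours.
Total = 3 + 306/13 = 345/13 hours.

345/13 hours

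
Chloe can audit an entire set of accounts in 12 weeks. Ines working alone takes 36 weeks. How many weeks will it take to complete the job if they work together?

Combined rate: 1/12 + 1/36 = (3 + 1)/36 = 4/36 = 1/9 per week.
Time = 1 ÷ (1/9) = 9 weeks.

9 weeks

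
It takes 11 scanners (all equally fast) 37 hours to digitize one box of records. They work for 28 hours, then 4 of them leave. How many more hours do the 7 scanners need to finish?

99/7 hours

One scanner does 1/407 of the job per hour.
After 28 hours with 11 scanners, 28/37 is done (9/37 left).
With 7 scanners the rate is 7/407, so the rest takes 9/37 ÷ 7/407 = 99/7 hours.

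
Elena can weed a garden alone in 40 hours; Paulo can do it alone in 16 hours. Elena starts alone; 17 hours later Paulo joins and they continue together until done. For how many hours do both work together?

In 17 hours Elena does 17/40 of the job, leaving 23/40.
Elena and Paulo together work at 7/80 per hour, so finishing takes 23/40 ÷ 7/80 = 46/7 hours.

46/7 hours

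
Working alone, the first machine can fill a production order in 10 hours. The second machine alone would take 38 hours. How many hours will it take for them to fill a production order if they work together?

95/12 hours

Combined rate: 1/10 + 1/38 = (19 + 5)/190 = 24/190 = 12/95 per hour.
Time = 1 ÷ (12/95) = 95/12 hours.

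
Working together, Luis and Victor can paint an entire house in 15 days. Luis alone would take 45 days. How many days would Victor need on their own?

45/2 days

Combined rate is 1/15 per day.
Known contribution: 1/45 per day.
So Victor's rate is 1/15 − 1/45 = 2/45, meaning 45/2 days alone.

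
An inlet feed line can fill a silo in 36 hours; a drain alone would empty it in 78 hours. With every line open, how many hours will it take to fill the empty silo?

468/7 hours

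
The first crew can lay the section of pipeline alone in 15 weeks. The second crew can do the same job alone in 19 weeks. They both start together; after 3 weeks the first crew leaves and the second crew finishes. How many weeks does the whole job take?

76/5 weeks

In the first 3 weeks the combined rate is 34/285, so 34/95 of the job is done, leaving 61/95.
After the first crew leaves the rate is 1/19 per week; the remaining 61/95 takes 61/5 weeks.
Total = 3 + 61/5 = 76/5 weeks.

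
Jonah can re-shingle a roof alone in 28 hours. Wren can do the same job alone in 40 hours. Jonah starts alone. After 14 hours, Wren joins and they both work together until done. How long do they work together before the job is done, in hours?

In the first 14 hours Jonah alone does 14/28 = 1/2 of the job, leaving 1/2.
Once everyone is working, combined rate: 1/28 + 1/40 = (10 + 7)/280 = 17/280 per hour.
Remaining 1/2 at 17/280 per hour takes 140/17 hours.

140/17 hours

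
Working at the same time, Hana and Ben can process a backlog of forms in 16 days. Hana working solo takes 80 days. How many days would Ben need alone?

20 days

Combined rate is 1/16 per day.
Known contribution: 1/80 per day.
So Ben's rate is 1/16 − 1/80 = 1/20, meaning 20 days alone.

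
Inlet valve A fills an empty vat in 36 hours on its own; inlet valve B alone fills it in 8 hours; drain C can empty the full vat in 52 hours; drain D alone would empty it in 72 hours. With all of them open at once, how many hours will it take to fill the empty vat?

Net rate = 1/36 + 1/8 − 1/52 − 1/72 = (26 + 117 − 18 − 13)/936 = 112/936 = 14/117 per hour.
Filling time = 1 ÷ (14/117) = 117/14 hours.

117/14 hours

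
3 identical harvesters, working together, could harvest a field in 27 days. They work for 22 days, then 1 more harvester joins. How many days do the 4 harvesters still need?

15/4 days

One harvester does 1/81 of the job per day.
After 22 days with 3 harvesters, 22/27 is done (5/27 left).
With 4 harvesters the rate is 4/81, so the rest takes 5/27 ÷ 4/81 = 15/4 days.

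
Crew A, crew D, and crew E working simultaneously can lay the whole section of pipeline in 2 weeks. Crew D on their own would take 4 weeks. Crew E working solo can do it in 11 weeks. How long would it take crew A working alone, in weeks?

44/7 weeks

Combined rate is 1/2 per week.
Known contribution: 1/4 + 1/11 = (11 + 4)/44 = 15/44 per week.
So crew A's rate is 1/2 − 15/44 = 7/44, meaning 44/7 weeks alone.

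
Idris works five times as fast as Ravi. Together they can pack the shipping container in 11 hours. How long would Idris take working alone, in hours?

66/5 hours

Let Ravi's rate be r; then Idris's rate is 5r, so together (5 + 1)r = 6r = 1/11.
Thus r = 1/66 per hour.
Ravi alone: 66 hours; Idris alone: 66/5 hours.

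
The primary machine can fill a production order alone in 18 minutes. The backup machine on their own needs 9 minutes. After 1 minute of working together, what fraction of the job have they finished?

1/6

Combined rate: 1/18 + 1/9 = (1 + 2)/18 = 3/18 = 1/6 per minute.
In 1 minute they complete 1·1/6 = 1/6 of the job.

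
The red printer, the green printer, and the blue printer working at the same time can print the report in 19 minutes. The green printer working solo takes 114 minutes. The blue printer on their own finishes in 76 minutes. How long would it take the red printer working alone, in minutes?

228/7 minutes

Combined rate is 1/19 per minute.
Known contribution: 1/114 + 1/76 = (2 + 3)/228 = 5/228 per minute.
So the red printer's rate is 1/19 − 5/228 = 7/228, meaning 228/7 minutes alone.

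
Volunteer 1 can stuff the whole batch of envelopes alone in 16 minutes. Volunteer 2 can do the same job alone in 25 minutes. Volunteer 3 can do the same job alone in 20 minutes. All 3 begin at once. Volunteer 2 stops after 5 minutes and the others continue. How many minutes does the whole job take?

In the first 5 minutes the combined rate is 61/400, so 61/80 of the job is done, leaving 19/80.
After volunteer 2 leaves the rate is 9/80 per minute; the remaining 19/80 takes 19/9 minutes.
Total = 5 + 19/9 = 64/9 minutes.

64/9 minutes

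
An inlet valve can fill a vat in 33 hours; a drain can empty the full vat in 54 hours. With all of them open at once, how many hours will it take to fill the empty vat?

594/7 hours

Net rate = 1/33 − 1/54 = (18 − 11)/594 = 7/594 per hour.
Filling time = 1 ÷ (7/594) = 594/7 hours.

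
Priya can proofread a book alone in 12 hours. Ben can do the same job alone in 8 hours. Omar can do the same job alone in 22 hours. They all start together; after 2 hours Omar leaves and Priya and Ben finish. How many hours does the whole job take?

In the first 2 hours the combined rate is 67/264, so 67/132 of the job is done, leaving 65/132.
After Omar leaves the rate is 5/24 per hour; the remaining 65/132 takes 26/11 hours.
Total = 2 + 26/11 = 48/11 hours.

48/11 hours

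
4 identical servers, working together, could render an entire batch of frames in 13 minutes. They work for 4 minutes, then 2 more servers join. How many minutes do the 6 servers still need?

6 minutes

One server does 1/52 of the job per minute.
After 4 minutes with 4 servers, 4/13 is done (9/13 left).
With 6 servers the rate is 6/52 = 3/26, so the rest takes 9/13 ÷ 3/26 = 6 minutes.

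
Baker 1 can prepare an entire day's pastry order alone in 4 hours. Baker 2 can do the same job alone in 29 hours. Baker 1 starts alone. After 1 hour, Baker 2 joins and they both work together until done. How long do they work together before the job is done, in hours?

In the first 1 hour Baker 1 alone does 1/4 of the job, leaving 3/4.
Once everyone is working, combined rate: 1/4 + 1/29 = (29 + 4)/116 = 33/116 per hour.
Remaining 3/4 at 33/116 per hour takes 29/11 hours.

29/11 hours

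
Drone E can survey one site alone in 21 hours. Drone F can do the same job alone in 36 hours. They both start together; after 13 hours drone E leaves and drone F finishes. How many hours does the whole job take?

96/7 hours

In the first 13 hours the combined rate is 19/252, so 247/252 of the job is done, leaving 5/252.
After drone E leaves the rate is 1/36 per hour; the remaining 5/252 takes 5/7 hours.
Total = 13 + 5/7 = 96/7 hours.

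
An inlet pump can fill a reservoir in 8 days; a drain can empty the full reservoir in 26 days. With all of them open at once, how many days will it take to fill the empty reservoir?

Net rate = 1/8 − 1/26 = (13 − 4)/104 = 9/104 per day.
Filling time = 1 ÷ (9/104) = 104/9 days.

104/9 days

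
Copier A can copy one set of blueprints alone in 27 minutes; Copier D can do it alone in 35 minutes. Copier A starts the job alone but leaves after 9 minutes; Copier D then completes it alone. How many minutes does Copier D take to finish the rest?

70/3 minutes

In 9 minutes Copier A does 9/27 = 1/3 of the job, leaving 2/3.
Copier D works at 1/35 per minute, so finishing takes 2/3 ÷ 1/35 = 70/3 minutes.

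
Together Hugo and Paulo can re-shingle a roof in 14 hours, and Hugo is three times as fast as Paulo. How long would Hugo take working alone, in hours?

Let Paulo's rate be r; then Hugo's rate is 3r, so together (3 + 1)r = 4r = 1/14.
Thus r = 1/56 per hour.
Paulo alone: 56 hours; Hugo alone: 56/3 hours.

56/3 hours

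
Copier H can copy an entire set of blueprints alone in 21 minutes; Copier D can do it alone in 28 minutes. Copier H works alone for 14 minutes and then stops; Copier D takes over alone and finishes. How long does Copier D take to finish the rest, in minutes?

28/3 minutes

In 14 minutes Copier H does 14/21 = 2/3 of the job, leaving 1/3.
Copier D works at 1/28 per minute, so finishing takes 1/3 ÷ 1/28 = 28/3 minutes.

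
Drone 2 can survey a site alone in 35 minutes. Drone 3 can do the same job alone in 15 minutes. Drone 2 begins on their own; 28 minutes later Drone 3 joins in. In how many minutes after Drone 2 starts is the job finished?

301/10 minutes

In the first 28 minutes Drone 2 alone does 28/35 = 4/5 of the job, leaving 1/5.
Once everyone is working, combined rate: 1/35 + 1/15 = (3 + 7)/105 = 10/105 = 2/21 per minute.
Remaining 1/5 at 2/21 per minute takes 21/10 minutes.
Total from the start = 28 + 21/10 = 301/10 minutes.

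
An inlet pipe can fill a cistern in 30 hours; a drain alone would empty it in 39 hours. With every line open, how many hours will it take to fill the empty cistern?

130 hours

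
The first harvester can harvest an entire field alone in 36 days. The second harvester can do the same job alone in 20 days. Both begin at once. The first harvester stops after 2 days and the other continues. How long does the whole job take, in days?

170/9 days

In the first 2 days the combined rate is 7/90, so 7/45 of the job is done, leaving 38/45.
After the first harvester leaves the rate is 1/20 per day; the remaining 38/45 takes 152/9 days.
Total = 2 + 152/9 = 170/9 days.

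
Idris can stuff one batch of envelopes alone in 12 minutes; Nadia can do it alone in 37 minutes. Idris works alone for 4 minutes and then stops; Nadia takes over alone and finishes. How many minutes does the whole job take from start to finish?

In 4 minutes Idris does 4/12 = 1/3 of the job, leaving 2/3.
Nadia works at 1/37 per minute, so finishing takes 2/3 ÷ 1/37 = 74/3 minutes.
Total time = 4 + 74/3 = 86/3 minutes.

86/3 minutes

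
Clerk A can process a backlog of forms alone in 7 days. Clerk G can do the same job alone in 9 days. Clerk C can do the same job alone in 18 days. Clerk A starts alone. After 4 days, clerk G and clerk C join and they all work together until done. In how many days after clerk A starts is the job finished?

In the first 4 days clerk A alone does 4/7 of the job, leaving 3/7.
Once everyone is working, combined rate: 1/7 + 1/9 + 1/18 = (18 + 14 + 7)/126 = 39/126 = 13/42 per day.
Remaining 3/7 at 13/42 per day takes 18/13 days.
Total from the start = 4 + 18/13 = 70/13 days.

70/13 days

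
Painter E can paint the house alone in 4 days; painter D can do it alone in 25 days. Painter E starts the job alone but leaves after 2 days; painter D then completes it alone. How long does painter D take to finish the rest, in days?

25/2 days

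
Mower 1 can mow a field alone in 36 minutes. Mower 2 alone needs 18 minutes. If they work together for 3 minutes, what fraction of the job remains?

3/4

Combined rate: 1/36 + 1/18 = (1 + 2)/36 = 3/36 = 1/12 per minute.
In 3 minutes they complete 3·1/12 = 1/4 of the job.
So 3/4 remains.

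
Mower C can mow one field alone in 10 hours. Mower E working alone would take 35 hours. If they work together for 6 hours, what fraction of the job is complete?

Combined rate: 1/10 + 1/35 = (7 + 2)/70 = 9/70 per hour.
In 6 hours they complete 6·9/70 = 27/35 of the job.

27/35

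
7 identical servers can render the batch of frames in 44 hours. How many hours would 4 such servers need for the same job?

Total work is 7·44 = 308 server-hours.
With 4 servers: 308/4 = 77 hours.

77 hours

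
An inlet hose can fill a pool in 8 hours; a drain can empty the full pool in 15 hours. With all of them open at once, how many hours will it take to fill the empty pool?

120/7 hours

Net rate = 1/8 − 1/15 = (15 − 8)/120 = 7/120 per hour.
Filling time = 1 ÷ (7/120) = 120/7 hours.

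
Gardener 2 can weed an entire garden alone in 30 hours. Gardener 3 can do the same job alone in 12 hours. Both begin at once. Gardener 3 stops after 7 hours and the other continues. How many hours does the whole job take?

25/2 hours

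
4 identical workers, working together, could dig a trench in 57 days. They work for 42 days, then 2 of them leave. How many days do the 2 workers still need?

30 days

One worker does 1/228 of the job per day.
After 42 days with 4 workers, 14/19 is done (5/19 left).
With 2 workers the rate is 2/228 = 1/114, so the rest takes 5/19 ÷ 1/114 = 30 days.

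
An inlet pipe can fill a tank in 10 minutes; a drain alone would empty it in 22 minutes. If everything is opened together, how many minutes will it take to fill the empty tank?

Net rate = 1/10 − 1/22 = (11 − 5)/110 = 6/110 = 3/55 per minute.
Filling time = 1 ÷ (3/55) = 55/3 minutes.

55/3 minutes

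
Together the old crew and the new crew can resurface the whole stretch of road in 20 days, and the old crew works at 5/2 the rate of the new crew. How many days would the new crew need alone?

70 days

Let the new crew's rate be r; then the old crew's rate is (5/2)r, so together (5/2 + 1)r = (7/2)r = 1/20.
Thus r = 1/70 per day.
The new crew alone: 70 days; the old crew alone: 28 days.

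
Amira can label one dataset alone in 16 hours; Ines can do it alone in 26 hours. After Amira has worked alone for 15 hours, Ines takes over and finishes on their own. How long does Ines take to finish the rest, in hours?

In 15 hours Amira does 15/16 of the job, leaving 1/16.
Ines works at 1/26 per hour, so finishing takes 1/16 ÷ 1/26 = 13/8 hours.

13/8 hours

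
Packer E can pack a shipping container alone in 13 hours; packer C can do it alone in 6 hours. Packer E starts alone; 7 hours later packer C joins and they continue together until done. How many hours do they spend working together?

36/19 hours

In 7 hours packer E does 7/13 of the job, leaving 6/13.
Packer E and packer C together work at 19/78 per hour, so finishing takes 6/13 ÷ 19/78 = 36/19 hours.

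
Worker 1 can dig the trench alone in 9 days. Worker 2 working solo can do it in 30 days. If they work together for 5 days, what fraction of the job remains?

Combined rate: 1/9 + 1/30 = (10 + 3)/90 = 13/90 per day.
In 5 days they complete 5·13/90 = 13/18 of the job.
So 5/18 remains.

5/18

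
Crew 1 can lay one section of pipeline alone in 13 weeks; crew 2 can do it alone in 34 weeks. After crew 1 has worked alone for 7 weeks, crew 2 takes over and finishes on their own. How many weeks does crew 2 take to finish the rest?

In 7 weeks crew 1 does 7/13 of the job, leaving 6/13.
Crew 2 works at 1/34 per week, so finishing takes 6/13 ÷ 1/34 = 204/13 weeks.

204/13 weeks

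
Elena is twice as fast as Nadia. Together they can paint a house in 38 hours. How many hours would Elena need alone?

Let Nadia's rate be r; then Elena's rate is 2r, so together (2 + 1)r = 3r = 1/38.
Thus r = 1/114 per hour.
Nadia alone: 114 hours; Elena alone: 57 hours.

57 hours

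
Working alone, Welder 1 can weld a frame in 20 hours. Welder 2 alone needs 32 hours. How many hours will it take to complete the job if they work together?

With two workers the combined time is the product over the sum: 20·32/(20+32) = 640/52 = 160/13 hours.

160/13 hours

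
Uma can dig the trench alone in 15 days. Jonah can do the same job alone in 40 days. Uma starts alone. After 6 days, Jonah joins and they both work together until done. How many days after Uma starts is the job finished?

138/11 days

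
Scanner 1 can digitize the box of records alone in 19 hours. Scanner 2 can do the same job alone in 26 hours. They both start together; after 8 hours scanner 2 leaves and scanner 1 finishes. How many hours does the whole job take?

171/13 hours

In the first 8 hours the combined rate is 45/494, so 180/247 of the job is done, leaving 67/247.
After scanner 2 leaves the rate is 1/19 per hour; the remaining 67/247 takes 67/13 hours.
Total = 8 + 67/13 = 171/13 hours.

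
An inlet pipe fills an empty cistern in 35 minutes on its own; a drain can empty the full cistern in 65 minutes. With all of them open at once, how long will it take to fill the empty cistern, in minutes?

455/6 minutes

Net rate = 1/35 − 1/65 = (13 − 7)/455 = 6/455 per minute.
Filling time = 1 ÷ (6/455) = 455/6 minutes.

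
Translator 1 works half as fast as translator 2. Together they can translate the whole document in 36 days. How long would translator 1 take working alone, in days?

Let translator 2's rate be r; then translator 1's rate is (1/2)r, so together (1/2 + 1)r = (3/2)r = 1/36.
Thus r = 1/54 per day.
Translator 2 alone: 54 days; translator 1 alone: 108 days.

108 days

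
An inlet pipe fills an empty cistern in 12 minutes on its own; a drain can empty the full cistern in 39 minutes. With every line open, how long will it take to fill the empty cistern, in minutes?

52/3 minutes

Net rate = 1/12 − 1/39 = (13 − 4)/156 = 9/156 = 3/52 per minute.
Filling time = 1 ÷ (3/52) = 52/3 minutes.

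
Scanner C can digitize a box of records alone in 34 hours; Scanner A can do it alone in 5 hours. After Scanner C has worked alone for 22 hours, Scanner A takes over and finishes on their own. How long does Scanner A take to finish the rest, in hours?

30/17 hours

In 22 hours Scanner C does 22/34 = 11/17 of the job, leaving 6/17.
Scanner A works at 1/5 per hour, so finishing takes 6/17 ÷ 1/5 = 30/17 hours.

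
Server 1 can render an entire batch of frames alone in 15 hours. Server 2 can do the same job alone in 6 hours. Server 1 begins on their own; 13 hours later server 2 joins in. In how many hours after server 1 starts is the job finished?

In the first 13 hours server 1 alone does 13/15 of the job, leaving 2/15.
Once everyone is working, combined rate: 1/15 + 1/6 = (2 + 5)/30 = 7/30 per hour.
Remaining 2/15 at 7/30 per hour takes 4/7 hours.
Total from the start = 13 + 4/7 = 95/7 hours.

95/7 hours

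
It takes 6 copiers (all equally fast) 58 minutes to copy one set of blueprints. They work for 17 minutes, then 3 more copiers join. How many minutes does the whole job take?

133/3 minutes

One copier does 1/348 of the job per minute.
After 17 minutes with 6 copiers, 17/58 is done (41/58 left).
With 9 copiers the rate is 9/348 = 3/116, so the rest takes 41/58 ÷ 3/116 = 82/3 minutes.
Total = 17 + 82/3 = 133/3 minutes.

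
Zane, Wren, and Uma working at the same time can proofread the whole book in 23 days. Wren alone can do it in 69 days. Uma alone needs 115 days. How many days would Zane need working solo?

Combined rate is 1/23 per day.
Known contribution: 1/69 + 1/115 = (5 + 3)/345 = 8/345 per day.
So Zane's rate is 1/23 − 8/345 = 7/345, meaning 345/7 days alone.

345/7 days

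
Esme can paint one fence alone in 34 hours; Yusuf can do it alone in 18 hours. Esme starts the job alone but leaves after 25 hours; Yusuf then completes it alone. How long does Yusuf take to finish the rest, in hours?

In 25 hours Esme does 25/34 of the job, leaving 9/34.
Yusuf works at 1/18 per hour, so finishing takes 9/34 ÷ 1/18 = 81/17 hours.

81/17 hours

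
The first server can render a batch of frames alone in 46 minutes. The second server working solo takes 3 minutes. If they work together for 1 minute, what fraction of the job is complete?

49/138

Combined rate: 1/46 + 1/3 = (3 + 46)/138 = 49/138 per minute.
In 1 minute they complete 1·49/138 = 49/138 of the job.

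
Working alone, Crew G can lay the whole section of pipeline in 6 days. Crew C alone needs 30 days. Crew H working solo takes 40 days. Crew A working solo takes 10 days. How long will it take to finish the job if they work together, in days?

40/13 days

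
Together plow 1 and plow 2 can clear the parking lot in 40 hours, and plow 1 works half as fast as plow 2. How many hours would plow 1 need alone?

Let plow 2's rate be r; then plow 1's rate is (1/2)r, so together (1/2 + 1)r = (3/2)r = 1/40.
Thus r = 1/60 per hour.
Plow 2 alone: 60 hours; plow 1 alone: 120 hours.

120 hours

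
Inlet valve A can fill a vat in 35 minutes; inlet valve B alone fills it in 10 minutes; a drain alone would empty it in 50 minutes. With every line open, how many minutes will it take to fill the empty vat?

175/19 minutes

Net rate = 1/35 + 1/10 − 1/50 = (10 + 35 − 7)/350 = 38/350 = 19/175 per minute.
Filling time = 1 ÷ (19/175) = 175/19 minutes.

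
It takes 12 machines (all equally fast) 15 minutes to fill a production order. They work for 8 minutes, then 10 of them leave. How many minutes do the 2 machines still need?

42 minutes

One machine does 1/180 of the job per minute.
After 8 minutes with 12 machines, 8/15 is done (7/15 left).
With 2 machines the rate is 2/180 = 1/90, so the rest takes 7/15 ÷ 1/90 = 42 minutes.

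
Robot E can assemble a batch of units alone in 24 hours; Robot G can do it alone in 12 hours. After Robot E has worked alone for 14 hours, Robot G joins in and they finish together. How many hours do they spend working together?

10/3 hours

In 14 hours Robot E does 14/24 = 7/12 of the job, leaving 5/12.
Robot E and Robot G together work at 1/8 per hour, so finishing takes 5/12 ÷ 1/8 = 10/3 hours.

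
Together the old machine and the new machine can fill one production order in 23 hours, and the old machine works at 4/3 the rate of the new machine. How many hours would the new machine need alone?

Let the new machine's rate be r; then the old machine's rate is (4/3)r, so together (4/3 + 1)r = (7/3)r = 1/23.
Thus r = 3/161 per hour.
The new machine alone: 161/3 hours; the old machine alone: 161/4 hours.

161/3 hours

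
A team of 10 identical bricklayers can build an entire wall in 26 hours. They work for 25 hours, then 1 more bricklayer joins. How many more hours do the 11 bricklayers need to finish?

10/11 hours

One bricklayer does 1/260 of the job per hour.
After 25 hours with 10 bricklayers, 25/26 is done (1/26 left).
With 11 bricklayers the rate is 11/260, so the rest takes 1/26 ÷ 11/260 = 10/11 hours.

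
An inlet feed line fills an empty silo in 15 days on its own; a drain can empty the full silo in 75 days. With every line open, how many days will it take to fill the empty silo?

75/4 days

Net rate = 1/15 − 1/75 = (5 − 1)/75 = 4/75 per day.
Filling time = 1 ÷ (4/75) = 75/4 days.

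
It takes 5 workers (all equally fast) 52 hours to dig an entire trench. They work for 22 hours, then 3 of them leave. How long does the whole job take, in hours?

One worker does 1/260 of the job per hour.
After 22 hours with 5 workers, 11/26 is done (15/26 left).
With 2 workers the rate is 2/260 = 1/130, so the rest takes 15/26 ÷ 1/130 = 75 hours.
Total = 22 + 75 = 97 hours.

97 hours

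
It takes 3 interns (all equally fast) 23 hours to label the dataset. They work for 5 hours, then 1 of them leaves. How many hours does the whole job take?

One intern does 1/69 of the job per hour.
After 5 hours with 3 interns, 5/23 is done (18/23 left).
With 2 interns the rate is 2/69, so the rest takes 18/23 ÷ 2/69 = 27 hours.
Total = 5 + 27 = 32 hours.

32 hours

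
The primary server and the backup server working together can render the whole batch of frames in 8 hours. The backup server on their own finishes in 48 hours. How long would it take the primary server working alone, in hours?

Combined rate is 1/8 per hour.
Known contribution: 1/48 per hour.
So the primary server's rate is 1/8 − 1/48 = 5/48, meaning 48/5 hours alone.

48/5 hours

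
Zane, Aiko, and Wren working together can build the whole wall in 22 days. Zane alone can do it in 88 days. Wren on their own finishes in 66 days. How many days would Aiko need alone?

264/5 days

Combined rate is 1/22 per day.
Known contribution: 1/88 + 1/66 = (3 + 4)/264 = 7/264 per day.
So Aiko's rate is 1/22 − 7/264 = 5/264, meaning 264/5 days alone.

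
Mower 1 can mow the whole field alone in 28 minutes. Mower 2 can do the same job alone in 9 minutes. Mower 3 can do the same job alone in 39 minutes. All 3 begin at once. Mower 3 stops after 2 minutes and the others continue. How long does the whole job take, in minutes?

In the first 2 minutes the combined rate is 565/3276, so 565/1638 of the job is done, leaving 1073/1638.
After mower 3 leaves the rate is 37/252 per minute; the remaining 1073/1638 takes 58/13 minutes.
Total = 2 + 58/13 = 84/13 minutes.

84/13 minutes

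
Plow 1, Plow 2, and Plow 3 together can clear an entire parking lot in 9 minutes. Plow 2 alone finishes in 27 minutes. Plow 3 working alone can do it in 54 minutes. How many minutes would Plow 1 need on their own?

Combined rate is 1/9 per minute.
Known contribution: 1/27 + 1/54 = (2 + 1)/54 = 3/54 = 1/18 per minute.
So Plow 1's rate is 1/9 − 1/18 = 1/18, meaning 18 minutes alone.

18 minutes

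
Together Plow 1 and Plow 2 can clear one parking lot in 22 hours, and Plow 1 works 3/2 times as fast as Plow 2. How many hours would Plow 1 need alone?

110/3 hours

Let Plow 2's rate be r; then Plow 1's rate is (3/2)r, so together (3/2 + 1)r = (5/2)r = 1/22.
Thus r = 1/55 per hour.
Plow 2 alone: 55 hours; Plow 1 alone: 110/3 hours.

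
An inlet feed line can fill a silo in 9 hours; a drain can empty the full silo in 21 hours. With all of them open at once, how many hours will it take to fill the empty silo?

Net rate = 1/9 − 1/21 = (7 − 3)/63 = 4/63 per hour.
Filling time = 1 ÷ (4/63) = 63/4 hours.

63/4 hours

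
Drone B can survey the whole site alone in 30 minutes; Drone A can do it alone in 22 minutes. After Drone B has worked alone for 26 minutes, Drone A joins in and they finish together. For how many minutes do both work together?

22/13 minutes

In 26 minutes Drone B does 26/30 = 13/15 of the job, leaving 2/15.
Drone B and Drone A together work at 13/165 per minute, so finishing takes 2/15 ÷ 13/165 = 22/13 minutes.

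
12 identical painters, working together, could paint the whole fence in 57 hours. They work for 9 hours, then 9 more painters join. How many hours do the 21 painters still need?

One painter does 1/684 of the job per hour.
After 9 hours with 12 painters, 3/19 is done (16/19 left).
With 21 painters the rate is 21/684 = 7/228, so the rest takes 16/19 ÷ 7/228 = 192/7 hours.

192/7 hours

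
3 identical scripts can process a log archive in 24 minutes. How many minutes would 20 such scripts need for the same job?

Total work is 3·24 = 72 script-minutes.
With 20 scripts: 72/20 = 18/5 minutes.

18/5 minutes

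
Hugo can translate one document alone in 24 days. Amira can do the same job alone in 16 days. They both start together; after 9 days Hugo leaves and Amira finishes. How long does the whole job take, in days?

10 days

In the first 9 days the combined rate is 5/48, so 15/16 of the job is done, leaving 1/16.
After Hugo leaves the rate is 1/16 per day; the remaining 1/16 takes 1 day.
Total = 9 + 1 = 10 days.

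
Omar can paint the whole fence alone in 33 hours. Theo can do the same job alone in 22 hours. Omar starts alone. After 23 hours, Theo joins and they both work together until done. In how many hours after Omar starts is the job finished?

27 hours

In the first 23 hours Omar alone does 23/33 of the job, leaving 10/33.
Once everyone is working, combined rate: 1/33 + 1/22 = (2 + 3)/66 = 5/66 per hour.
Remaining 10/33 at 5/66 per hour takes 4 hours.
Total from the start = 23 + 4 = 27 hours.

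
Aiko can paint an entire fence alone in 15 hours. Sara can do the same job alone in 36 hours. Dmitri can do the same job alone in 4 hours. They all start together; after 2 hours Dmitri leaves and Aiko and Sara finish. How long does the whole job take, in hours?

In the first 2 hours the combined rate is 31/90, so 31/45 of the job is done, leaving 14/45.
After Dmitri leaves the rate is 17/180 per hour; the remaining 14/45 takes 56/17 hours.
Total = 2 + 56/17 = 90/17 hours.

90/17 hours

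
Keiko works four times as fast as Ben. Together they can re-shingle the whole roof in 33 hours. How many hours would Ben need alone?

Let Ben's rate be r; then Keiko's rate is 4r, so together (4 + 1)r = 5r = 1/33.
Thus r = 1/165 per hour.
Ben alone: 165 hours; Keiko alone: 165/4 hours.

165 hours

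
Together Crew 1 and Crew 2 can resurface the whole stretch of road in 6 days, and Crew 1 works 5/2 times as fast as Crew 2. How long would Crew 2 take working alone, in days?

21 days

Let Crew 2's rate be r; then Crew 1's rate is (5/2)r, so together (5/2 + 1)r = (7/2)r = 1/6.
Thus r = 1/21 per day.
Crew 2 alone: 21 days; Crew 1 alone: 42/5 days.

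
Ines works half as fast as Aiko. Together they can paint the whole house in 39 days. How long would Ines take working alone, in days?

117 days

Let Aiko's rate be r; then Ines's rate is (1/2)r, so together (1/2 + 1)r = (3/2)r = 1/39.
Thus r = 2/117 per day.
Aiko alone: 117/2 days; Ines alone: 117 days.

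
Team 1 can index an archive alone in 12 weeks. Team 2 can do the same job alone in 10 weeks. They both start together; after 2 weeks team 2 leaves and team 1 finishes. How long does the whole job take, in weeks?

48/5 weeks

In the first 2 weeks the combined rate is 11/60, so 11/30 of the job is done, leaving 19/30.
After team 2 leaves the rate is 1/12 per week; the remaining 19/30 takes 38/5 weeks.
Total = 2 + 38/5 = 48/5 weeks.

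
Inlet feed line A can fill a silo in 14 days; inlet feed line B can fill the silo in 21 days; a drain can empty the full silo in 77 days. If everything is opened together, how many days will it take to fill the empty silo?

Net rate = 1/14 + 1/21 − 1/77 = (33 + 22 − 6)/462 = 49/462 = 7/66 per day.
Filling time = 1 ÷ (7/66) = 66/7 days.

66/7 days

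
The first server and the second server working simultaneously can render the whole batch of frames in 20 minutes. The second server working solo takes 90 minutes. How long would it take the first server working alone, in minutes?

180/7 minutes

Combined rate is 1/20 per minute.
Known contribution: 1/90 per minute.
So the first server's rate is 1/20 − 1/90 = 7/180, meaning 180/7 minutes alone.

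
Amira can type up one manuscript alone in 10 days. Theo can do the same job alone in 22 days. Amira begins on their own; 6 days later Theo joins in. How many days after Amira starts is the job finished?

In the first 6 days Amira alone does 6/10 = 3/5 of the job, leaving 2/5.
Once everyone is working, combined rate: 1/10 + 1/22 = (11 + 5)/110 = 16/110 = 8/55 per day.
Remaining 2/5 at 8/55 per day takes 11/4 days.
Total from the start = 6 + 11/4 = 35/4 days.

35/4 days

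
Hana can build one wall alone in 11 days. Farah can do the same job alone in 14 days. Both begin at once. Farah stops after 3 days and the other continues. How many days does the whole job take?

In the first 3 days the combined rate is 25/154, so 75/154 of the job is done, leaving 79/154.
After Farah leaves the rate is 1/11 per day; the remaining 79/154 takes 79/14 days.
Total = 3 + 79/14 = 121/14 days.

121/14 days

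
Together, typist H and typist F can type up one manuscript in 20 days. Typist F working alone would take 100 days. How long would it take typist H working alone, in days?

Combined rate is 1/20 per day.
Known contribution: 1/100 per day.
So typist H's rate is 1/20 − 1/100 = 1/25, meaning 25 days alone.

25 days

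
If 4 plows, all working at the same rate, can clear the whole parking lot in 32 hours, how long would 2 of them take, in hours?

Total work is 4·32 = 128 plow-hours.
With 2 plows: 128/2 = 64 hours.

64 hours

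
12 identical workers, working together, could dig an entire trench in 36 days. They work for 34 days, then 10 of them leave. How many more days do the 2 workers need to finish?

One worker does 1/432 of the job per day.
After 34 days with 12 workers, 17/18 is done (1/18 left).
With 2 workers the rate is 2/432 = 1/216, so the rest takes 1/18 ÷ 1/216 = 12 days.

12 days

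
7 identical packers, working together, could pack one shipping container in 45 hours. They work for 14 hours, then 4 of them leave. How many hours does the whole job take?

One packer does 1/315 of the job per hour.
After 14 hours with 7 packers, 14/45 is done (31/45 left).
With 3 packers the rate is 3/315 = 1/105, so the rest takes 31/45 ÷ 1/105 = 217/3 hours.
Total = 14 + 217/3 = 259/3 hours.

259/3 hours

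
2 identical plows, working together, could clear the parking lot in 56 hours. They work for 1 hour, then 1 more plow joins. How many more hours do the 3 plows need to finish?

One plow does 1/112 of the job per hour.
After 1 hour with 2 plows, 1/56 is done (55/56 left).
With 3 plows the rate is 3/112, so the rest takes 55/56 ÷ 3/112 = 110/3 hours.

110/3 hours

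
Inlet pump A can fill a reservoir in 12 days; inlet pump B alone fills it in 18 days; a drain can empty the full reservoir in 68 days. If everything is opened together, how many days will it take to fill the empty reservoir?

Net rate = 1/12 + 1/18 − 1/68 = (51 + 34 − 9)/612 = 76/612 = 19/153 per day.
Filling time = 1 ÷ (19/153) = 153/19 days.

153/19 days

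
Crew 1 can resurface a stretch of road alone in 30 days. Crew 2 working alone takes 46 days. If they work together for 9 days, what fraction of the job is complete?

57/115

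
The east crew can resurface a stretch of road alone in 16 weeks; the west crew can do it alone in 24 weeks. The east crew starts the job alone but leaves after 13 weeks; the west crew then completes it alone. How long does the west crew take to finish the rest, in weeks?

9/2 weeks

In 13 weeks the east crew does 13/16 of the job, leaving 3/16.
The west crew works at 1/24 per week, so finishing takes 3/16 ÷ 1/24 = 9/2 weeks.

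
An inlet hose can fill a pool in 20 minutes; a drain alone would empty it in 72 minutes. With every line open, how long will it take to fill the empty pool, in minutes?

360/13 minutes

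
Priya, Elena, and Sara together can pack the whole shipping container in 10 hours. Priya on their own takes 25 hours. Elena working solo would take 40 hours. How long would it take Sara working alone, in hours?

Combined rate is 1/10 per hour.
Known contribution: 1/25 + 1/40 = (8 + 5)/200 = 13/200 per hour.
So Sara's rate is 1/10 − 13/200 = 7/200, meaning 200/7 hours alone.

200/7 hours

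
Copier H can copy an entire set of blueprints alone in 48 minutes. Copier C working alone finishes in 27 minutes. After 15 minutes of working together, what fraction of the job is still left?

Combined rate: 1/48 + 1/27 = (9 + 16)/432 = 25/432 per minute.
In 15 minutes they complete 15·25/432 = 125/144 of the job.
So 19/144 remains.

19/144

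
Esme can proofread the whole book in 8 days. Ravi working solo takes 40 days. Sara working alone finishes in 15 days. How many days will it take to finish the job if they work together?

60/13 days

Combined rate: 1/8 + 1/40 + 1/15 = (15 + 3 + 8)/120 = 26/120 = 13/60 per day.
Time = 1 ÷ (13/60) = 60/13 days.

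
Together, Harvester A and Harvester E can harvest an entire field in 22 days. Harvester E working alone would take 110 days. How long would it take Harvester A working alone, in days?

Combined rate is 1/22 per day.
Known contribution: 1/110 per day.
So Harvester A's rate is 1/22 − 1/110 = 2/55, meaning 55/2 days alone.

55/2 days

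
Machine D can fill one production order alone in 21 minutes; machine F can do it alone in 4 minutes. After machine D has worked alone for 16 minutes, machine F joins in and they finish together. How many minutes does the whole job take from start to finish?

In 16 minutes machine D does 16/21 of the job, leaving 5/21.
Machine D and machine F together work at 25/84 per minute, so finishing takes 5/21 ÷ 25/84 = 4/5 minutes.
Total time = 16 + 4/5 = 84/5 minutes.

84/5 minutes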